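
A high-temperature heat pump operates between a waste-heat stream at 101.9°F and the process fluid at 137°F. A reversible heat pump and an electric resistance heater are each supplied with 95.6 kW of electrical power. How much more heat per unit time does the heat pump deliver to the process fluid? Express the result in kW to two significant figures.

In absolute terms T_C = 311.98 K and T_H = 331.48 K, so ΔT = 19.50 K.
COP_Carnot = T_H/ΔT = 331.48/19.50 = 17.00.
The heat pump delivers Q̇_H = COP × Ẇ = 1625 kW; the resistance heater delivers Ẇ = 95.60 kW.
Extra = (COP − 1)·Ẇ = 1530 kW.

1500 kW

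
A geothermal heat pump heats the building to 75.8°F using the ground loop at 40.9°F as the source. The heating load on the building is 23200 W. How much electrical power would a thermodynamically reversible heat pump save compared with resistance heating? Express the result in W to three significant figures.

In absolute terms T_C = 278.09 K and T_H = 297.48 K, so ΔT = 19.39 K.
COP_Carnot = T_H/ΔT = 297.48/19.39 = 15.34.
Resistance heating needs Ẇ_res = Q̇_H = 23200 W; the reversible heat pump needs only Ẇ_hp = Q̇_H/COP = 1512 W.
Saving = 23200 − 1512 = 21690 W.

21700 W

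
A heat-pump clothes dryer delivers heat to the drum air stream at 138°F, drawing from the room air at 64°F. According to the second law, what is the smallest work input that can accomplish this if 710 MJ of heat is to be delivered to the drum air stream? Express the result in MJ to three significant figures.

87.9 MJ

In absolute terms T_C = 290.93 K and T_H = 332.04 K, so ΔT = 41.11 K.
The reversible limit is COP_HP = T_H/ΔT = 8.077, so W_min = Q_H/COP = Q_H·ΔT/T_H.
W_min = 710.0 × 41.11/332.04 = 87.91 MJ.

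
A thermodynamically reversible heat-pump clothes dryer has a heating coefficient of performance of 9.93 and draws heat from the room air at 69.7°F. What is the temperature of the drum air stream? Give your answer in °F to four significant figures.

129.0 °F

COP_HP = T_H/(T_H − T_C) rearranges to T_H = COP·T_C/(COP − 1).
With T_C = 294.09 K, T_H = 9.93 × 294.09/8.930 = 327.03 K.
Converting, 327.03 K = 128.98°F.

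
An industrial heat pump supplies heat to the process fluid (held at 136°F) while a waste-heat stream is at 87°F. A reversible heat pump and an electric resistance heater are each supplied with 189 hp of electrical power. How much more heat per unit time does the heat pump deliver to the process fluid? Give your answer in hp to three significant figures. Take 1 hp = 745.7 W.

In absolute terms T_C = 303.71 K and T_H = 330.93 K, so ΔT = 27.22 K.
COP_Carnot = T_H/ΔT = 330.93/27.22 = 12.16.
The heat pump delivers Q̇_H = COP × Ẇ = 2298 hp; the resistance heater delivers Ẇ = 189.0 hp.
Extra = (COP − 1)·Ẇ = 2109 hp.

2110 hp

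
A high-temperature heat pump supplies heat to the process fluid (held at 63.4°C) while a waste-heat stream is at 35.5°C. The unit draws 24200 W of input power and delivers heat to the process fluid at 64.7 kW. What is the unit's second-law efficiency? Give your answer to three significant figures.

0.222

Converting, Q̇_H = 64.70 kW = 64700 W, so COP_actual = Q̇_H/Ẇ = 64700/24200 = 2.674.
In absolute terms T_C = 308.65 K and T_H = 336.55 K, so ΔT = 27.90 K.
COP_Carnot = T_H/ΔT = 336.55/27.90 = 12.06.
η_II = COP_actual/COP_Carnot = 2.674/12.06 = 0.2216.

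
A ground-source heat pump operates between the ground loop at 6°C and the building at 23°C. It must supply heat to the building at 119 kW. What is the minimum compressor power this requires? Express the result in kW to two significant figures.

6.8 kW

In absolute terms T_C = 279.15 K and T_H = 296.15 K, so ΔT = 17.00 K.
COP_Carnot = T_H/ΔT = 296.15/17.00 = 17.42.
Ẇ_min = Q̇/COP_Carnot = 119.0/17.42 = 6.831 kW.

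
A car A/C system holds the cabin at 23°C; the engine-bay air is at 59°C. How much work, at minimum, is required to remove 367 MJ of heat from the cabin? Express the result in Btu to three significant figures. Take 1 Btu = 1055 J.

42300 Btu

In absolute terms T_C = 296.15 K and T_H = 332.15 K, so ΔT = 36.00 K.
The reversible limit is COP_R = T_C/ΔT = 8.226, so W_min = Q_C/COP = Q_C·ΔT/T_C.
W_min = 367.0 × 36.00/296.15 = 44.61 MJ = 42290 Btu.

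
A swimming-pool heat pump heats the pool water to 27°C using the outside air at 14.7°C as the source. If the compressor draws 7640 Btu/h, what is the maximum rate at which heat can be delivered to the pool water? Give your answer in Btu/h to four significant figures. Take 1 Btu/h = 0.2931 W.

In absolute terms T_C = 287.85 K and T_H = 300.15 K, so ΔT = 12.30 K.
COP_Carnot = T_H/ΔT = 300.15/12.30 = 24.40.
Q̇_max = COP_Carnot × Ẇ = 24.40 × 7640 Btu/h = 186400 Btu/h.

186400 Btu/h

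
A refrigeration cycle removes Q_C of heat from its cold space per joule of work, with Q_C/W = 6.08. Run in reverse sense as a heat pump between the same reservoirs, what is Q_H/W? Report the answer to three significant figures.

7.08

The first law on one cycle gives Q_H = Q_C + W, so Q_H/W = Q_C/W + 1.
COP_HP = COP_R + 1 = 6.08 + 1 = 7.08.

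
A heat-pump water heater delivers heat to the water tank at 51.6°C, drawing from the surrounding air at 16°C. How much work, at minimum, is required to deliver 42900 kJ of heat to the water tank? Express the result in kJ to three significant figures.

In absolute terms T_C = 289.15 K and T_H = 324.75 K, so ΔT = 35.60 K.
The reversible limit is COP_HP = T_H/ΔT = 9.122, so W_min = Q_H/COP = Q_H·ΔT/T_H.
W_min = 42900 × 35.60/324.75 = 4703 kJ.

4700 kJ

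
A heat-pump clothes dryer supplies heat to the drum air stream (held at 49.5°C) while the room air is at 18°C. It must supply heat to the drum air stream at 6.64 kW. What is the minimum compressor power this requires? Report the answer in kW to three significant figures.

In absolute terms T_C = 291.15 K and T_H = 322.65 K, so ΔT = 31.50 K.
COP_Carnot = T_H/ΔT = 322.65/31.50 = 10.24.
Ẇ_min = Q̇/COP_Carnot = 6.640/10.24 = 0.6483 kW.

0.648 kW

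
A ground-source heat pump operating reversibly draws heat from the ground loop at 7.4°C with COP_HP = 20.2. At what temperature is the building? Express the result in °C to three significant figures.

COP_HP = T_H/(T_H − T_C) rearranges to T_H = COP·T_C/(COP − 1).
With T_C = 280.55 K, T_H = 20.2 × 280.55/19.20 = 295.16 K.
Converting, 295.16 K = 22.01°C.

22.0 °C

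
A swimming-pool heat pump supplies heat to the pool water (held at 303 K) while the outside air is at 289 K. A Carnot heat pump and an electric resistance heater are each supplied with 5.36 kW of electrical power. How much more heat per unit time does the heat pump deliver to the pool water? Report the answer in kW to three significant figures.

111 kW

The reservoir spacing is ΔT = 303 − 289 = 14.00 K.
COP_Carnot = T_H/ΔT = 303.00/14.00 = 21.64.
The heat pump delivers Q̇_H = COP × Ẇ = 116.0 kW; the resistance heater delivers Ẇ = 5.360 kW.
Extra = (COP − 1)·Ẇ = 110.6 kW.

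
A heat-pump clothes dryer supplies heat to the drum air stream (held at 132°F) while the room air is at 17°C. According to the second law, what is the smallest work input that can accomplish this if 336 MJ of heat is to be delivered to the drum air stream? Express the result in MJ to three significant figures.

In absolute terms T_C = 290.15 K and T_H = 328.71 K, so ΔT = 38.56 K.
The reversible limit is COP_HP = T_H/ΔT = 8.526, so W_min = Q_H/COP = Q_H·ΔT/T_H.
W_min = 336.0 × 38.56/328.71 = 39.41 MJ.

39.4 MJ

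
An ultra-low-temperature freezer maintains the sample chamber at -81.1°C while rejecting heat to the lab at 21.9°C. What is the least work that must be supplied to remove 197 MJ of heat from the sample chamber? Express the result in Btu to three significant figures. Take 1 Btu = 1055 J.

100000 Btu

In absolute terms T_C = 192.05 K and T_H = 295.05 K, so ΔT = 103.0 K.
The reversible limit is COP_R = T_C/ΔT = 1.865, so W_min = Q_C/COP = Q_C·ΔT/T_C.
W_min = 197.0 × 103.0/192.05 = 105.7 MJ = 100100 Btu.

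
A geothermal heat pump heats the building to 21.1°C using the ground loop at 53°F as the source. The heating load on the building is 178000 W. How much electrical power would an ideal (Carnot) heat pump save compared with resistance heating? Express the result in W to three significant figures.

172000 W

In absolute terms T_C = 284.82 K and T_H = 294.25 K, so ΔT = 9.433 K.
COP_Carnot = T_H/ΔT = 294.25/9.433 = 31.19.
Resistance heating needs Ẇ_res = Q̇_H = 178000 W; the reversible heat pump needs only Ẇ_hp = Q̇_H/COP = 5706 W.
Saving = 178000 − 5706 = 172300 W.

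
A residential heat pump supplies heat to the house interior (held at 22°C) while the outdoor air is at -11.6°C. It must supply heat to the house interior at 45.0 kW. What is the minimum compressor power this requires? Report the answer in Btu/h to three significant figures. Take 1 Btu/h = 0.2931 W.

In absolute terms T_C = 261.55 K and T_H = 295.15 K, so ΔT = 33.60 K.
COP_Carnot = T_H/ΔT = 295.15/33.60 = 8.784.
Ẇ_min = Q̇/COP_Carnot = 45.00/8.784 = 5.123 kW = 17480 Btu/h.

17500 Btu/h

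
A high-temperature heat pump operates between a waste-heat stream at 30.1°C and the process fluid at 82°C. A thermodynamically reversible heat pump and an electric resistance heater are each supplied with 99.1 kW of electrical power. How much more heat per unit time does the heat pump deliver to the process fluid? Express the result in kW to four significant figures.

579.0 kW

In absolute terms T_C = 303.25 K and T_H = 355.15 K, so ΔT = 51.90 K.
COP_Carnot = T_H/ΔT = 355.15/51.90 = 6.843.
The heat pump delivers Q̇_H = COP × Ẇ = 678.1 kW; the resistance heater delivers Ẇ = 99.10 kW.
Extra = (COP − 1)·Ẇ = 579.0 kW.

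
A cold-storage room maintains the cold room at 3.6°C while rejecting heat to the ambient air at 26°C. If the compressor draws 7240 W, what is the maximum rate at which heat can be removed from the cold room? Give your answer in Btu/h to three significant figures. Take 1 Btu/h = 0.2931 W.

305000 Btu/h

In absolute terms T_C = 276.75 K and T_H = 299.15 K, so ΔT = 22.40 K.
COP_Carnot = T_C/ΔT = 276.75/22.40 = 12.35.
Q̇_max = COP_Carnot × Ẇ = 12.35 × 7240 W = 89450 W = 305200 Btu/h.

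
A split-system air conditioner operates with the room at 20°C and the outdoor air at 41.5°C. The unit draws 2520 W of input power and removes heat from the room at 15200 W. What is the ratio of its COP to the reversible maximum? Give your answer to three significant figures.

COP_actual = Q̇_C/Ẇ = 15200/2520 = 6.032.
In absolute terms T_C = 293.15 K and T_H = 314.65 K, so ΔT = 21.50 K.
COP_Carnot = T_C/ΔT = 293.15/21.50 = 13.63.
η_II = COP_actual/COP_Carnot = 6.032/13.63 = 0.4424.

0.442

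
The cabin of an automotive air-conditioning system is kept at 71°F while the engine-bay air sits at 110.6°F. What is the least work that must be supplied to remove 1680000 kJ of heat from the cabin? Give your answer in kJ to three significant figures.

In absolute terms T_C = 294.82 K and T_H = 316.82 K, so ΔT = 22.00 K.
The reversible limit is COP_R = T_C/ΔT = 13.40, so W_min = Q_C/COP = Q_C·ΔT/T_C.
W_min = 1680000 × 22.00/294.82 = 125400 kJ.

125000 kJ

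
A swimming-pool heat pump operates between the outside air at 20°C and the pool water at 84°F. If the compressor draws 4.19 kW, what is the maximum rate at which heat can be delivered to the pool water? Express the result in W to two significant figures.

In absolute terms T_C = 293.15 K and T_H = 302.04 K, so ΔT = 8.889 K.
COP_Carnot = T_H/ΔT = 302.04/8.889 = 33.98.
Q̇_max = COP_Carnot × Ẇ = 33.98 × 4.190 kW = 142.4 kW = 142400 W.

140000 W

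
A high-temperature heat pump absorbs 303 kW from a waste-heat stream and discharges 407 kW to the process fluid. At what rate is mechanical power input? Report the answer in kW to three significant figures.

104 kW

For a cyclic device the first law requires Q̇_H = Q̇_C + Ẇ.
Ẇ = Q̇_H − Q̇_C = 104.0 kW.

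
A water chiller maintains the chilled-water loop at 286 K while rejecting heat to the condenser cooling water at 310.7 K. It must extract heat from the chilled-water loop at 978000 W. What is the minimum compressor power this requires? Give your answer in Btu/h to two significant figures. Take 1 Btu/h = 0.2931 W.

The reservoir spacing is ΔT = 310.7 − 286 = 24.70 K.
COP_Carnot = T_C/ΔT = 286.00/24.70 = 11.58.
Ẇ_min = Q̇/COP_Carnot = 978000/11.58 = 84460 W = 288200 Btu/h.

290000 Btu/h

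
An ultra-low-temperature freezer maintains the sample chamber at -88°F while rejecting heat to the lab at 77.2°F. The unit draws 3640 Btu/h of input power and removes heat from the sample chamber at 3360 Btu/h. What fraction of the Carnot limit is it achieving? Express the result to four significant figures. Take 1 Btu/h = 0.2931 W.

0.4103

COP_actual = Q̇_C/Ẇ = 3360/3640 = 0.9231.
In absolute terms T_C = 206.48 K and T_H = 298.26 K, so ΔT = 91.78 K.
COP_Carnot = T_C/ΔT = 206.48/91.78 = 2.250.
η_II = COP_actual/COP_Carnot = 0.9231/2.250 = 0.4103.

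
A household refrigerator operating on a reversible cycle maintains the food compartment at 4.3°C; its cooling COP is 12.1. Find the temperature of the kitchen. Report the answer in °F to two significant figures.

81 °F

COP_R = T_C/(T_H − T_C) gives T_H − T_C = T_C/COP.
With T_C = 277.45 K, T_H = 277.45 × (1 + 1/12.1) = 300.38 K.
Converting, 300.38 K = 81.01°F.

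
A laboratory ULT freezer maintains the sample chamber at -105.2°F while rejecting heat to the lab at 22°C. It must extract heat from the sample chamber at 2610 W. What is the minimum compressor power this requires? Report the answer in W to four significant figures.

1302 W

In absolute terms T_C = 196.93 K and T_H = 295.15 K, so ΔT = 98.22 K.
COP_Carnot = T_C/ΔT = 196.93/98.22 = 2.005.
Ẇ_min = Q̇/COP_Carnot = 2610/2.005 = 1302 W.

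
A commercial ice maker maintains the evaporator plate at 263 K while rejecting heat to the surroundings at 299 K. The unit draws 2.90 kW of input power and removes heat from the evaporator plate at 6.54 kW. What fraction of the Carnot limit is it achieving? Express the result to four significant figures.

COP_actual = Q̇_C/Ẇ = 6.540/2.900 = 2.255.
The reservoir spacing is ΔT = 299 − 263 = 36.00 K.
COP_Carnot = T_C/ΔT = 263.00/36.00 = 7.306.
η_II = COP_actual/COP_Carnot = 2.255/7.306 = 0.3087.

0.3087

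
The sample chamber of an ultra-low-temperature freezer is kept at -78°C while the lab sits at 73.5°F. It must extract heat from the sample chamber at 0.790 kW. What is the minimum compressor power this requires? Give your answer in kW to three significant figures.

0.409 kW

In absolute terms T_C = 195.15 K and T_H = 296.21 K, so ΔT = 101.1 K.
COP_Carnot = T_C/ΔT = 195.15/101.1 = 1.931.
Ẇ_min = Q̇/COP_Carnot = 0.7900/1.931 = 0.4091 kW.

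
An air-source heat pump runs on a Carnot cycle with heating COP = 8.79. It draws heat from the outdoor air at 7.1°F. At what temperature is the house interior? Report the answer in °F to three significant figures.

67.0 °F

COP_HP = T_H/(T_H − T_C) rearranges to T_H = COP·T_C/(COP − 1).
With T_C = 259.32 K, T_H = 8.79 × 259.32/7.790 = 292.61 K.
Converting, 292.61 K = 67.02°F.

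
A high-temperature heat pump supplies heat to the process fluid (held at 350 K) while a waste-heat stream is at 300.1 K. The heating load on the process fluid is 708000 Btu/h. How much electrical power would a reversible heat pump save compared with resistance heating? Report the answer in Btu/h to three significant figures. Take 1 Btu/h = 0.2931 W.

The reservoir spacing is ΔT = 350 − 300.1 = 49.90 K.
COP_Carnot = T_H/ΔT = 350.00/49.90 = 7.014.
Resistance heating needs Ẇ_res = Q̇_H = 708000 Btu/h; the reversible heat pump needs only Ẇ_hp = Q̇_H/COP = 100900 Btu/h.
Saving = 708000 − 100900 = 607100 Btu/h.

607000 Btu/h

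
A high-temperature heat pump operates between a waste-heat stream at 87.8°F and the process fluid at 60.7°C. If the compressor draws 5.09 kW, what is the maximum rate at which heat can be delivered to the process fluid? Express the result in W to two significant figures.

In absolute terms T_C = 304.15 K and T_H = 333.85 K, so ΔT = 29.70 K.
COP_Carnot = T_H/ΔT = 333.85/29.70 = 11.24.
Q̇_max = COP_Carnot × Ẇ = 11.24 × 5.090 kW = 57.22 kW = 57220 W.

57000 W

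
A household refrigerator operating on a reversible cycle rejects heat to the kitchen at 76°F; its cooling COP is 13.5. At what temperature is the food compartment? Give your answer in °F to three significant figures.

39.1 °F

For a Carnot refrigerator COP_R = T_C/(T_H − T_C), so T_C = COP·T_H/(1 + COP).
With T_H = 297.59 K, T_C = 13.5 × 297.59/14.50 = 277.07 K.
Converting, 277.07 K = 39.06°F.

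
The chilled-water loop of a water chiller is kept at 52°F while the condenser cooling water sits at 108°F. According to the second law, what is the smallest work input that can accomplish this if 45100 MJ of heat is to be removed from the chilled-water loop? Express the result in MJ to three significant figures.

In absolute terms T_C = 284.26 K and T_H = 315.37 K, so ΔT = 31.11 K.
The reversible limit is COP_R = T_C/ΔT = 9.137, so W_min = Q_C/COP = Q_C·ΔT/T_C.
W_min = 45100 × 31.11/284.26 = 4936 MJ.

4940 MJ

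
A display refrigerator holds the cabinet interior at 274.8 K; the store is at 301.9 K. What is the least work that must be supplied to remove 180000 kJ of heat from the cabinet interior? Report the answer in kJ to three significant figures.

The reservoir spacing is ΔT = 301.9 − 274.8 = 27.10 K.
The reversible limit is COP_R = T_C/ΔT = 10.14, so W_min = Q_C/COP = Q_C·ΔT/T_C.
W_min = 180000 × 27.10/274.80 = 17750 kJ.

17800 kJ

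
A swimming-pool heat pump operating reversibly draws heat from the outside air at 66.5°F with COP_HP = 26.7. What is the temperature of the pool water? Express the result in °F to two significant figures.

87 °F

COP_HP = T_H/(T_H − T_C) rearranges to T_H = COP·T_C/(COP − 1).
With T_C = 292.32 K, T_H = 26.7 × 292.32/25.70 = 303.69 K.
Converting, 303.69 K = 86.97°F.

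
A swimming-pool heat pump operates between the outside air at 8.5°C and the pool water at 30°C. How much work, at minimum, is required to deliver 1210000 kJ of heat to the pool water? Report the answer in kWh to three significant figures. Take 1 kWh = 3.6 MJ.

23.8 kWh

In absolute terms T_C = 281.65 K and T_H = 303.15 K, so ΔT = 21.50 K.
The reversible limit is COP_HP = T_H/ΔT = 14.10, so W_min = Q_H/COP = Q_H·ΔT/T_H.
W_min = 1210000 × 21.50/303.15 = 85820 kJ = 23.84 kWh.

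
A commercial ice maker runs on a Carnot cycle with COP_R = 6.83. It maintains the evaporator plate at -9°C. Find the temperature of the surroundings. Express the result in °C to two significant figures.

30 °C

COP_R = T_C/(T_H − T_C) gives T_H − T_C = T_C/COP.
With T_C = 264.15 K, T_H = 264.15 × (1 + 1/6.83) = 302.82 K.
Converting, 302.82 K = 29.67°C.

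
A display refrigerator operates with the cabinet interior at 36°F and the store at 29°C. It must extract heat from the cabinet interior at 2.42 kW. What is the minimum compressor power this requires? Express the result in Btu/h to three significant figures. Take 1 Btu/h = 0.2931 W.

803 Btu/h

In absolute terms T_C = 275.37 K and T_H = 302.15 K, so ΔT = 26.78 K.
COP_Carnot = T_C/ΔT = 275.37/26.78 = 10.28.
Ẇ_min = Q̇/COP_Carnot = 2.420/10.28 = 0.2353 kW = 802.9 Btu/h.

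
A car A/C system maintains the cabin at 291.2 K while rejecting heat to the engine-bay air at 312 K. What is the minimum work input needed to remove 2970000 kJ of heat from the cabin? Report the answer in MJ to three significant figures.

212 MJ

The reservoir spacing is ΔT = 312 − 291.2 = 20.80 K.
The reversible limit is COP_R = T_C/ΔT = 14.00, so W_min = Q_C/COP = Q_C·ΔT/T_C.
W_min = 2970000 × 20.80/291.20 = 212100 kJ = 212.1 MJ.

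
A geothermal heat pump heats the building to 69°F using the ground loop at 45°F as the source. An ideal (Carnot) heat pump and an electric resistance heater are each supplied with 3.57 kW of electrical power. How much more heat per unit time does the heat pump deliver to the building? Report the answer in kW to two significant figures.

75 kW

In absolute terms T_C = 280.37 K and T_H = 293.71 K, so ΔT = 13.33 K.
COP_Carnot = T_H/ΔT = 293.71/13.33 = 22.03.
The heat pump delivers Q̇_H = COP × Ẇ = 78.64 kW; the resistance heater delivers Ẇ = 3.570 kW.
Extra = (COP − 1)·Ẇ = 75.07 kW.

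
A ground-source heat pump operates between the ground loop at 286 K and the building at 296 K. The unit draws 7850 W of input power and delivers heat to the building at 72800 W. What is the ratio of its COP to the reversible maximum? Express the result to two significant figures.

0.31

COP_actual = Q̇_H/Ẇ = 72800/7850 = 9.274.
The reservoir spacing is ΔT = 296 − 286 = 10.00 K.
COP_Carnot = T_H/ΔT = 296.00/10.00 = 29.60.
η_II = COP_actual/COP_Carnot = 9.274/29.60 = 0.3133.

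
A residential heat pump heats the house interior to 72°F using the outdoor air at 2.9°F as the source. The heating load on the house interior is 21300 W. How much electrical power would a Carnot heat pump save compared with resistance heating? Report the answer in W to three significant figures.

In absolute terms T_C = 256.98 K and T_H = 295.37 K, so ΔT = 38.39 K.
COP_Carnot = T_H/ΔT = 295.37/38.39 = 7.694.
Resistance heating needs Ẇ_res = Q̇_H = 21300 W; the reversible heat pump needs only Ẇ_hp = Q̇_H/COP = 2768 W.
Saving = 21300 − 2768 = 18530 W.

18500 W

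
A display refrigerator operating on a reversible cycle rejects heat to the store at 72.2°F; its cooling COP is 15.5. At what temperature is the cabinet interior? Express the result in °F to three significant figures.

For a Carnot refrigerator COP_R = T_C/(T_H − T_C), so T_C = COP·T_H/(1 + COP).
With T_H = 295.48 K, T_C = 15.5 × 295.48/16.50 = 277.58 K.
Converting, 277.58 K = 39.97°F.

40.0 °F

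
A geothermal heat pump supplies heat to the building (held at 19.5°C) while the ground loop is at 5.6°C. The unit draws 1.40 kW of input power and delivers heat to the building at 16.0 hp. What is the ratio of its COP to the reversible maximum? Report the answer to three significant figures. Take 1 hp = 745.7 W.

0.405

Converting, Q̇_H = 16.00 hp = 11.93 kW, so COP_actual = Q̇_H/Ẇ = 11.93/1.400 = 8.522.
In absolute terms T_C = 278.75 K and T_H = 292.65 K, so ΔT = 13.90 K.
COP_Carnot = T_H/ΔT = 292.65/13.90 = 21.05.
η_II = COP_actual/COP_Carnot = 8.522/21.05 = 0.4048.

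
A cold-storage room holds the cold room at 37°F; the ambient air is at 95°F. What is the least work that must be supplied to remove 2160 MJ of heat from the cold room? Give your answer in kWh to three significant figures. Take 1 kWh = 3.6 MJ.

70.1 kWh

In absolute terms T_C = 275.93 K and T_H = 308.15 K, so ΔT = 32.22 K.
The reversible limit is COP_R = T_C/ΔT = 8.563, so W_min = Q_C/COP = Q_C·ΔT/T_C.
W_min = 2160 × 32.22/275.93 = 252.2 MJ = 70.07 kWh.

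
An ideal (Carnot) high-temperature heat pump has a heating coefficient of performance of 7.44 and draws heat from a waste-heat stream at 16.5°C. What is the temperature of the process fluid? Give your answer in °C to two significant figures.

COP_HP = T_H/(T_H − T_C) rearranges to T_H = COP·T_C/(COP − 1).
With T_C = 289.65 K, T_H = 7.44 × 289.65/6.440 = 334.63 K.
Converting, 334.63 K = 61.48°C.

61 °C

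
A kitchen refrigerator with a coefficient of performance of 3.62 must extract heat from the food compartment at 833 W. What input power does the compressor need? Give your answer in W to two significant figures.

230 W

Ẇ = Q̇_C/COP = 833.0/3.62 = 230.1 W.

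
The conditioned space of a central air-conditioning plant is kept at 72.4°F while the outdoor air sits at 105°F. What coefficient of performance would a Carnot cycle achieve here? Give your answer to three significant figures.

16.3

In absolute terms T_C = 295.59 K and T_H = 313.71 K, so ΔT = 18.11 K.
For a reversible cycle, COP_Carnot = T_C/ΔT = 295.59/18.11 = 16.32.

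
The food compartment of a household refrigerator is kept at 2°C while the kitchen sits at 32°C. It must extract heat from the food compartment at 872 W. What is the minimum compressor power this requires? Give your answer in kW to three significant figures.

In absolute terms T_C = 275.15 K and T_H = 305.15 K, so ΔT = 30.00 K.
COP_Carnot = T_C/ΔT = 275.15/30.00 = 9.172.
Ẇ_min = Q̇/COP_Carnot = 872.0/9.172 = 95.08 W = 0.09508 kW.

0.0951 kW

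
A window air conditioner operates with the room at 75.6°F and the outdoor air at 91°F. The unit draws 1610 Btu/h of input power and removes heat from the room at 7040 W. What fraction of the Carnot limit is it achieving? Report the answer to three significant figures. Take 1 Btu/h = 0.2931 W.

0.429

Converting, Q̇_C = 7040 W = 24020 Btu/h, so COP_actual = Q̇_C/Ẇ = 24020/1610 = 14.92.
In absolute terms T_C = 297.37 K and T_H = 305.93 K, so ΔT = 8.556 K.
COP_Carnot = T_C/ΔT = 297.37/8.556 = 34.76.
η_II = COP_actual/COP_Carnot = 14.92/34.76 = 0.4292.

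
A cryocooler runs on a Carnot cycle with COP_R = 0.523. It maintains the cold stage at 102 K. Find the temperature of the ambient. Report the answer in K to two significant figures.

COP_R = T_C/(T_H − T_C) gives T_H − T_C = T_C/COP.
With T_C = 102.00 K, T_H = 102.00 × (1 + 1/0.523) = 297.03 K.

300 K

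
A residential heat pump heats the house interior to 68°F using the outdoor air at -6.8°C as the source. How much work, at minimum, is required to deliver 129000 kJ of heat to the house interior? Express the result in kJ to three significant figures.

In absolute terms T_C = 266.35 K and T_H = 293.15 K, so ΔT = 26.80 K.
The reversible limit is COP_HP = T_H/ΔT = 10.94, so W_min = Q_H/COP = Q_H·ΔT/T_H.
W_min = 129000 × 26.80/293.15 = 11790 kJ.

11800 kJ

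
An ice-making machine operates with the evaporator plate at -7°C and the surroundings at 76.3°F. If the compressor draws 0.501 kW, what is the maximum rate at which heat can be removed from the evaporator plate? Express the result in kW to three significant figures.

In absolute terms T_C = 266.15 K and T_H = 297.76 K, so ΔT = 31.61 K.
COP_Carnot = T_C/ΔT = 266.15/31.61 = 8.420.
Q̇_max = COP_Carnot × Ẇ = 8.420 × 0.5010 kW = 4.218 kW.

4.22 kW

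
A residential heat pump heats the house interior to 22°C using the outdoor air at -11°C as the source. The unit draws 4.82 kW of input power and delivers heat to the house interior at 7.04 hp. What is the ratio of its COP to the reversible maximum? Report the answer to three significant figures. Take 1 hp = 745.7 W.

Converting, Q̇_H = 7.040 hp = 5.250 kW, so COP_actual = Q̇_H/Ẇ = 5.250/4.820 = 1.089.
In absolute terms T_C = 262.15 K and T_H = 295.15 K, so ΔT = 33.00 K.
COP_Carnot = T_H/ΔT = 295.15/33.00 = 8.944.
η_II = COP_actual/COP_Carnot = 1.089/8.944 = 0.1218.

0.122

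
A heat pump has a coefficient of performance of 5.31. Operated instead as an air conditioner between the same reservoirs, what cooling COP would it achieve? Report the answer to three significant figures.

Since Q_H = Q_C + W for any cycle, COP_R = Q_C/W = Q_H/W − 1.
COP_R = 5.31 − 1 = 4.31.

4.31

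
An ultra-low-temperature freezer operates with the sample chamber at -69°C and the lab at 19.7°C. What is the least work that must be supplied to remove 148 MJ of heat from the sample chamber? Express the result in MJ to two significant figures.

64 MJ

In absolute terms T_C = 204.15 K and T_H = 292.85 K, so ΔT = 88.70 K.
The reversible limit is COP_R = T_C/ΔT = 2.302, so W_min = Q_C/COP = Q_C·ΔT/T_C.
W_min = 148.0 × 88.70/204.15 = 64.30 MJ.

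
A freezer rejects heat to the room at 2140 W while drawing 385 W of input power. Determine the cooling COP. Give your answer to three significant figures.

The first law gives Q̇_H = Q̇_C + Ẇ, so the three rates are Q̇_C = 1755, Q̇_H = 2140, Ẇ = 385.0 W.
COP_R = Q̇_C/Ẇ = 1755/385.0 = 4.558.

4.56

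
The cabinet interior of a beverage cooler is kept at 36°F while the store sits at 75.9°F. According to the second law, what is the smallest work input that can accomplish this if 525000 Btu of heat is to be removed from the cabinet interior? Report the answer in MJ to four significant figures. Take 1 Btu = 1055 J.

In absolute terms T_C = 275.37 K and T_H = 297.54 K, so ΔT = 22.17 K.
The reversible limit is COP_R = T_C/ΔT = 12.42, so W_min = Q_C/COP = Q_C·ΔT/T_C.
W_min = 525000 × 22.17/275.37 = 42260 Btu = 44.59 MJ.

44.59 MJ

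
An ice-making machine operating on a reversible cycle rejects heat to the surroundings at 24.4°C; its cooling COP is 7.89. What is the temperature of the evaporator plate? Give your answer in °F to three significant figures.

For a Carnot refrigerator COP_R = T_C/(T_H − T_C), so T_C = COP·T_H/(1 + COP).
With T_H = 297.55 K, T_C = 7.89 × 297.55/8.890 = 264.08 K.
Converting, 264.08 K = 15.67°F.

15.7 °F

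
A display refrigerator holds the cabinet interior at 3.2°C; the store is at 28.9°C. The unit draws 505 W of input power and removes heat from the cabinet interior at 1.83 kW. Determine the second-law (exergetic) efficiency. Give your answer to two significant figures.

0.34

Converting, Q̇_C = 1.830 kW = 1830 W, so COP_actual = Q̇_C/Ẇ = 1830/505.0 = 3.624.
In absolute terms T_C = 276.35 K and T_H = 302.05 K, so ΔT = 25.70 K.
COP_Carnot = T_C/ΔT = 276.35/25.70 = 10.75.
η_II = COP_actual/COP_Carnot = 3.624/10.75 = 0.3370.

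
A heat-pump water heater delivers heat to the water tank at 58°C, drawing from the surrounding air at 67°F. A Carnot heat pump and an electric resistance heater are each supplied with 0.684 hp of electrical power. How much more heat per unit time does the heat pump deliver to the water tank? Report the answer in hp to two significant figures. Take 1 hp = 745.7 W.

5.2 hp

In absolute terms T_C = 292.59 K and T_H = 331.15 K, so ΔT = 38.56 K.
COP_Carnot = T_H/ΔT = 331.15/38.56 = 8.589.
The heat pump delivers Q̇_H = COP × Ẇ = 5.875 hp; the resistance heater delivers Ẇ = 0.6840 hp.
Extra = (COP − 1)·Ẇ = 5.191 hp.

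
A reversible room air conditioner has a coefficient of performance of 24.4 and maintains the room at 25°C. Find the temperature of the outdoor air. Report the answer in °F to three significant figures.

99.0 °F

COP_R = T_C/(T_H − T_C) gives T_H − T_C = T_C/COP.
With T_C = 298.15 K, T_H = 298.15 × (1 + 1/24.4) = 310.37 K.
Converting, 310.37 K = 98.99°F.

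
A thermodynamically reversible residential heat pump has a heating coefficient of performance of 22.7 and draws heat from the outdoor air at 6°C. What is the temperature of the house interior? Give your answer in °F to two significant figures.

66 °F

COP_HP = T_H/(T_H − T_C) rearranges to T_H = COP·T_C/(COP − 1).
With T_C = 279.15 K, T_H = 22.7 × 279.15/21.70 = 292.01 K.
Converting, 292.01 K = 65.96°F.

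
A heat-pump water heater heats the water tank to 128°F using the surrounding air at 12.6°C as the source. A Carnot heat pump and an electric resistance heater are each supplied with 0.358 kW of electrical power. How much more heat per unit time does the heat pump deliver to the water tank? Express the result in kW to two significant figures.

2.5 kW

In absolute terms T_C = 285.75 K and T_H = 326.48 K, so ΔT = 40.73 K.
COP_Carnot = T_H/ΔT = 326.48/40.73 = 8.015.
The heat pump delivers Q̇_H = COP × Ẇ = 2.869 kW; the resistance heater delivers Ẇ = 0.3580 kW.
Extra = (COP − 1)·Ẇ = 2.511 kW.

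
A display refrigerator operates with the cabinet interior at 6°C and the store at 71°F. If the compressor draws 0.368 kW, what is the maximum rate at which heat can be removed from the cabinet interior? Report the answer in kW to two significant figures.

In absolute terms T_C = 279.15 K and T_H = 294.82 K, so ΔT = 15.67 K.
COP_Carnot = T_C/ΔT = 279.15/15.67 = 17.82.
Q̇_max = COP_Carnot × Ẇ = 17.82 × 0.3680 kW = 6.557 kW.

6.6 kW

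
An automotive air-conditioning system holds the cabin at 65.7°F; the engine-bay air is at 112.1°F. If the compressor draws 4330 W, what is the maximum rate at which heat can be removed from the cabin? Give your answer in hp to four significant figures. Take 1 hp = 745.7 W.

65.75 hp

In absolute terms T_C = 291.87 K and T_H = 317.65 K, so ΔT = 25.78 K.
COP_Carnot = T_C/ΔT = 291.87/25.78 = 11.32.
Q̇_max = COP_Carnot × Ẇ = 11.32 × 4330 W = 49030 W = 65.75 hp.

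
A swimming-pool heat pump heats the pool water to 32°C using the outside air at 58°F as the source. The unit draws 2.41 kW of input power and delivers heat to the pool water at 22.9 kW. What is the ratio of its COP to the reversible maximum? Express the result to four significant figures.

0.5467

COP_actual = Q̇_H/Ẇ = 22.90/2.410 = 9.502.
In absolute terms T_C = 287.59 K and T_H = 305.15 K, so ΔT = 17.56 K.
COP_Carnot = T_H/ΔT = 305.15/17.56 = 17.38.
η_II = COP_actual/COP_Carnot = 9.502/17.38 = 0.5467.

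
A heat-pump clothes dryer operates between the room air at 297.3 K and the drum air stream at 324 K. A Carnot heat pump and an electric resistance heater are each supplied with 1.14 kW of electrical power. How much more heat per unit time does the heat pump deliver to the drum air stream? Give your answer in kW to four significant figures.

The reservoir spacing is ΔT = 324 − 297.3 = 26.70 K.
COP_Carnot = T_H/ΔT = 324.00/26.70 = 12.13.
The heat pump delivers Q̇_H = COP × Ẇ = 13.83 kW; the resistance heater delivers Ẇ = 1.140 kW.
Extra = (COP − 1)·Ẇ = 12.69 kW.

12.69 kW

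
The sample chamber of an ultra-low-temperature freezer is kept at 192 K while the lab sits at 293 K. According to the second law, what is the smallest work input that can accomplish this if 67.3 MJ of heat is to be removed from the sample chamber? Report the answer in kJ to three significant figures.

35400 kJ

The reservoir spacing is ΔT = 293 − 192 = 101.0 K.
The reversible limit is COP_R = T_C/ΔT = 1.901, so W_min = Q_C/COP = Q_C·ΔT/T_C.
W_min = 67.30 × 101.0/192.00 = 35.40 MJ = 35400 kJ.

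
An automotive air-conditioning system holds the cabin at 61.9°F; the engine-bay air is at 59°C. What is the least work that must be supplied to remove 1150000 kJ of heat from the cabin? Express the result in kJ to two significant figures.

170000 kJ

In absolute terms T_C = 289.76 K and T_H = 332.15 K, so ΔT = 42.39 K.
The reversible limit is COP_R = T_C/ΔT = 6.836, so W_min = Q_C/COP = Q_C·ΔT/T_C.
W_min = 1150000 × 42.39/289.76 = 168200 kJ.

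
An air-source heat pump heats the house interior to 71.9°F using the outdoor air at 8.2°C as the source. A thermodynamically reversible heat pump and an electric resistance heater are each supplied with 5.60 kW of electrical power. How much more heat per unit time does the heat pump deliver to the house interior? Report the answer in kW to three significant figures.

In absolute terms T_C = 281.35 K and T_H = 295.32 K, so ΔT = 13.97 K.
COP_Carnot = T_H/ΔT = 295.32/13.97 = 21.14.
The heat pump delivers Q̇_H = COP × Ẇ = 118.4 kW; the resistance heater delivers Ẇ = 5.600 kW.
Extra = (COP − 1)·Ẇ = 112.8 kW.

113 kW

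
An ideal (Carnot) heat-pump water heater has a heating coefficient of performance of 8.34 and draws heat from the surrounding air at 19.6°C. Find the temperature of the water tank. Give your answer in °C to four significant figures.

59.48 °C

COP_HP = T_H/(T_H − T_C) rearranges to T_H = COP·T_C/(COP − 1).
With T_C = 292.75 K, T_H = 8.34 × 292.75/7.340 = 332.63 K.
Converting, 332.63 K = 59.48°C.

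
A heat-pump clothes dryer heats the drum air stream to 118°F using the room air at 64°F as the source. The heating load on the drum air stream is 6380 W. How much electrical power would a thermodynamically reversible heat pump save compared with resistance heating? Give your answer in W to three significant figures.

5780 W

In absolute terms T_C = 290.93 K and T_H = 320.93 K, so ΔT = 30.00 K.
COP_Carnot = T_H/ΔT = 320.93/30.00 = 10.70.
Resistance heating needs Ẇ_res = Q̇_H = 6380 W; the reversible heat pump needs only Ẇ_hp = Q̇_H/COP = 596.4 W.
Saving = 6380 − 596.4 = 5784 W.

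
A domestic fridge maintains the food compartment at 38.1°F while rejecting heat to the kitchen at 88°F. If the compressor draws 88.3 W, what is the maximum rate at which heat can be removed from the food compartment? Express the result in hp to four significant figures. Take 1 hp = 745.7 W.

In absolute terms T_C = 276.54 K and T_H = 304.26 K, so ΔT = 27.72 K.
COP_Carnot = T_C/ΔT = 276.54/27.72 = 9.975.
Q̇_max = COP_Carnot × Ẇ = 9.975 × 88.30 W = 880.8 W = 1.181 hp.

1.181 hp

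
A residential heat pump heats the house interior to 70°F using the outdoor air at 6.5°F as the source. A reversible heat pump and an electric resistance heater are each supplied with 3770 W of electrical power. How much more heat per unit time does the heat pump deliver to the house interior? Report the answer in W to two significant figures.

28000 W

In absolute terms T_C = 258.98 K and T_H = 294.26 K, so ΔT = 35.28 K.
COP_Carnot = T_H/ΔT = 294.26/35.28 = 8.341.
The heat pump delivers Q̇_H = COP × Ẇ = 31450 W; the resistance heater delivers Ẇ = 3770 W.
Extra = (COP − 1)·Ẇ = 27680 W.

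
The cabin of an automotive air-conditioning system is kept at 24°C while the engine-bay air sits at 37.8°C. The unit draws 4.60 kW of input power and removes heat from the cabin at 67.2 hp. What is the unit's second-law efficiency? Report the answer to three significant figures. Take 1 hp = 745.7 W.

0.506

Converting, Q̇_C = 67.20 hp = 50.11 kW, so COP_actual = Q̇_C/Ẇ = 50.11/4.600 = 10.89.
In absolute terms T_C = 297.15 K and T_H = 310.95 K, so ΔT = 13.80 K.
COP_Carnot = T_C/ΔT = 297.15/13.80 = 21.53.
η_II = COP_actual/COP_Carnot = 10.89/21.53 = 0.5059.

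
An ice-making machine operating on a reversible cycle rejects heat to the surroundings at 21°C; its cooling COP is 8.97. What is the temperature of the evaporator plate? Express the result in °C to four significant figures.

For a Carnot refrigerator COP_R = T_C/(T_H − T_C), so T_C = COP·T_H/(1 + COP).
With T_H = 294.15 K, T_C = 8.97 × 294.15/9.970 = 264.65 K.
Converting, 264.65 K = -8.50°C.

-8.504 °C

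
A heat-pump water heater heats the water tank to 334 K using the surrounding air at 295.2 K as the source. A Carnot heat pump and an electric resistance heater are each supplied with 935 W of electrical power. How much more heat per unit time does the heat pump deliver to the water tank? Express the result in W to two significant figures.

7100 W

The reservoir spacing is ΔT = 334 − 295.2 = 38.80 K.
COP_Carnot = T_H/ΔT = 334.00/38.80 = 8.608.
The heat pump delivers Q̇_H = COP × Ẇ = 8049 W; the resistance heater delivers Ẇ = 935.0 W.
Extra = (COP − 1)·Ẇ = 7114 W.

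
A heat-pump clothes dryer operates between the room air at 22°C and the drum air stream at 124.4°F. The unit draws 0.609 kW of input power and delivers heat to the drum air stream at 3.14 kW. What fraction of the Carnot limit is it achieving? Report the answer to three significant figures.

0.466

COP_actual = Q̇_H/Ẇ = 3.140/0.6090 = 5.156.
In absolute terms T_C = 295.15 K and T_H = 324.48 K, so ΔT = 29.33 K.
COP_Carnot = T_H/ΔT = 324.48/29.33 = 11.06.
η_II = COP_actual/COP_Carnot = 5.156/11.06 = 0.4661.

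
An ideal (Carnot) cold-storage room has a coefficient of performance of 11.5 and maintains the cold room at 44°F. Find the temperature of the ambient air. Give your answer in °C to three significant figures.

31.0 °C

COP_R = T_C/(T_H − T_C) gives T_H − T_C = T_C/COP.
With T_C = 279.82 K, T_H = 279.82 × (1 + 1/11.5) = 304.15 K.
Converting, 304.15 K = 31.00°C.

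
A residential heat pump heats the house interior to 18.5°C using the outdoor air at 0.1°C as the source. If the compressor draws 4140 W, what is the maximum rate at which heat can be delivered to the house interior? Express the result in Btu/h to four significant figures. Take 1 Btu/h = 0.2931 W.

In absolute terms T_C = 273.25 K and T_H = 291.65 K, so ΔT = 18.40 K.
COP_Carnot = T_H/ΔT = 291.65/18.40 = 15.85.
Q̇_max = COP_Carnot × Ẇ = 15.85 × 4140 W = 65620 W = 223900 Btu/h.

223900 Btu/h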